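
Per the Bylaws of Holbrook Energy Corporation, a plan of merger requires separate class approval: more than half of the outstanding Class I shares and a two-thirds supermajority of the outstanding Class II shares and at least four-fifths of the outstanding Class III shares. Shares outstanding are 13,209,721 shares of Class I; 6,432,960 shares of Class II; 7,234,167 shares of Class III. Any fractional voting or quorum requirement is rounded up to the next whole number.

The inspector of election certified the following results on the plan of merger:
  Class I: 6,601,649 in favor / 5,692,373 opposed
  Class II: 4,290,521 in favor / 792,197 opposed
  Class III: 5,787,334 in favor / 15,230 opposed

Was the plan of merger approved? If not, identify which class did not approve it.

Not approved — the Class I shares did not give the required vote.

Class I: a majority of 13209721 is 6604861; 6,604,861 required, 6,601,649 in favor — not approved.
Class II: 2/3 of 6432960 = 4288640; 4,288,640 required, 4,290,521 in favor — approved.
Class III: 4/5 of 7234167 = 5787333.60, rounded up to 5787334; 5,787,334 required, 5,787,334 in favor — approved.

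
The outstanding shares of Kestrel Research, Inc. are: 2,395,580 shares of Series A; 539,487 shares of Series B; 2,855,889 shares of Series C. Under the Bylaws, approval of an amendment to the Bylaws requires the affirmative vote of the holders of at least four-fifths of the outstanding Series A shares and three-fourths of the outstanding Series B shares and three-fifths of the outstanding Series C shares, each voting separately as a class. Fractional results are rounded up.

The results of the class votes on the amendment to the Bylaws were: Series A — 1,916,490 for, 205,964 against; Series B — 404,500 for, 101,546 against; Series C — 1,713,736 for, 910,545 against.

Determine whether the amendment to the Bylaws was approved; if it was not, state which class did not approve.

Not approved — the Series B shares did not give the required vote.

Series A: 4/5 of 2395580 = 1916464; 1,916,464 required, 1,916,490 in favor — approved.
Series B: 3/4 of 539487 = 404615.25, rounded up to 404616; 404,616 required, 404,500 in favor — not approved.
Series C: 3/5 of 2855889 = 1713533.40, rounded up to 1713534; 1,713,534 required, 1,713,736 in favor — approved.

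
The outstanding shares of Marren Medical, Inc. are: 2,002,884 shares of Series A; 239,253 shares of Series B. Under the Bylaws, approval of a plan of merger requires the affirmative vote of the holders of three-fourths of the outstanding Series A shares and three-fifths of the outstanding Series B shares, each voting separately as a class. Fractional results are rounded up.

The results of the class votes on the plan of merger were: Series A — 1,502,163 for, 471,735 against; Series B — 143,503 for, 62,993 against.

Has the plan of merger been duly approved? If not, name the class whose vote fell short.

Not approved — the Series B shares did not give the required vote.

Series A: 3/4 of 2002884 = 1502163; 1,502,163 required, 1,502,163 in favor — approved.
Series B: 3/5 of 239253 = 143551.80, rounded up to 143552; 143,552 required, 143,503 in favor — not approved.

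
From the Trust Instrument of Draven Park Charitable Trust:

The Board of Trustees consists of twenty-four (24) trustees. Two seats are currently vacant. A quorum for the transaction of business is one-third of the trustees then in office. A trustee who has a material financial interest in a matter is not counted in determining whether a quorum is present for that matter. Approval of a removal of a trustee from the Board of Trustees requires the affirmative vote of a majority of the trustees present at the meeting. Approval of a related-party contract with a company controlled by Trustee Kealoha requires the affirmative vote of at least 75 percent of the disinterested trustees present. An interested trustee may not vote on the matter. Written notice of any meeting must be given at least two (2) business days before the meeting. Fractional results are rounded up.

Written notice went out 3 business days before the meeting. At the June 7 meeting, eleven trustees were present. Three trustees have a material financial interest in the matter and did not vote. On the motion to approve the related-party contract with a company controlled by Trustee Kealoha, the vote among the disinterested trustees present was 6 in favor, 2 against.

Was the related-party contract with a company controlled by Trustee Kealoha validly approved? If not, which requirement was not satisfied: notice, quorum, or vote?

Valid — all requirements satisfied.

Notice: 3 business days given; 2 required (3 ≥ 2). Satisfied.
Quorum: 11 present, but the 3 interested trustees do not count, leaving 8. Quorum is 8. Satisfied.
Vote: the related-party contract with a company controlled by Trustee Kealoha requires three-fourths of the disinterested trustees present (11 − 3 = 8). 3/4 of 8 = 6, so 6 affirmative votes are needed; 6 voted in favor. Satisfied.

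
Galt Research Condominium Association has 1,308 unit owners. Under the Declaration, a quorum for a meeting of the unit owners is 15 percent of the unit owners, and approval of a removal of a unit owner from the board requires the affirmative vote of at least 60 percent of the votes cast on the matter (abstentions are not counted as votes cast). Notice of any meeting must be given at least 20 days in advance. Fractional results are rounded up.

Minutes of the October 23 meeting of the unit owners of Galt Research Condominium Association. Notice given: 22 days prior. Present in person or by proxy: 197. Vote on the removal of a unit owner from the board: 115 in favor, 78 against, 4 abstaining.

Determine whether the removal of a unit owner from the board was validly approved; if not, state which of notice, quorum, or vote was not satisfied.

Notice: 22 days given; 20 required. Satisfied.
Quorum: 15% of 1,308 = 196.20, rounded up to 197; 197 present. Satisfied.
Vote: requires three-fifths of the votes cast (197 − 4 abstaining = 193); 3/5 of 193 = 115.80, rounded up to 116, so 116 needed; 115 in favor. Not satisfied.

Invalid — vote requirement not satisfied.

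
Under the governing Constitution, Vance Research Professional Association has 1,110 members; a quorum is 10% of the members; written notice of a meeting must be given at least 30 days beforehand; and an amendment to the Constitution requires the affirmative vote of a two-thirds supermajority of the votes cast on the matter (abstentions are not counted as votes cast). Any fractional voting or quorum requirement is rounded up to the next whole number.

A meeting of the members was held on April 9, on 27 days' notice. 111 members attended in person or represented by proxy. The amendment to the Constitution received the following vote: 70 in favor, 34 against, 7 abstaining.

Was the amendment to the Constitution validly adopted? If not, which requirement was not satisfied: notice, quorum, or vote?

Invalid — notice requirement not satisfied.

Notice: 27 days given; 30 required. Not satisfied.
Quorum: 10% of 1,110 = 111; 111 present. Satisfied.
Vote: requires two-thirds of the votes cast (111 − 7 abstaining = 104); 2/3 of 104 = 69.33, rounded up to 70, so 70 needed; 70 in favor. Satisfied.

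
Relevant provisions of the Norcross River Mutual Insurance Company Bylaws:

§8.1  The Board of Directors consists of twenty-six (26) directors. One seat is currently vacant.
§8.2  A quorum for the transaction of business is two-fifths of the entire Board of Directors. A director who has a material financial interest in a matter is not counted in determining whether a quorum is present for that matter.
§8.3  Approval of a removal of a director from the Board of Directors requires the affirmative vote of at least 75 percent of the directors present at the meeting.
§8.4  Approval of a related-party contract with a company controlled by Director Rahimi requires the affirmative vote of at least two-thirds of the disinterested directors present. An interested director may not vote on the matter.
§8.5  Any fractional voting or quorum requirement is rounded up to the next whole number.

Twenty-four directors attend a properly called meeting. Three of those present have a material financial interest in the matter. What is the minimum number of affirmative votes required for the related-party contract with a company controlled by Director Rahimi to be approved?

14

The related-party contract with a company controlled by Director Rahimi requires two-thirds of the disinterested directors present (24 − 3 = 21).
2/3 of 21 = 14.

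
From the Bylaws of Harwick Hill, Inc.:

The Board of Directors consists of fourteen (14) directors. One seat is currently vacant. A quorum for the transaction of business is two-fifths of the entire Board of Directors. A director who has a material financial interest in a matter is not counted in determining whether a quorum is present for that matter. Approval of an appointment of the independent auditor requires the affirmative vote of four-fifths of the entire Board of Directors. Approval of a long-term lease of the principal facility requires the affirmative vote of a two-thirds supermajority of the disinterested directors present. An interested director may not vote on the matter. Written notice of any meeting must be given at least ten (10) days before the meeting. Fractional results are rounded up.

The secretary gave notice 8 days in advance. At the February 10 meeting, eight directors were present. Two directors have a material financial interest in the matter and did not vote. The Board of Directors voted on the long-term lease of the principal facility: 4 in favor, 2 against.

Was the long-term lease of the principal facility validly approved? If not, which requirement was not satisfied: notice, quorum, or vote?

Notice: 8 days given; 10 required (8 < 10). Not satisfied.
Quorum: 8 present, but the 2 interested directors do not count, leaving 6. Quorum is 6. Satisfied.
Vote: the long-term lease of the principal facility requires two-thirds of the disinterested directors present (8 − 2 = 6). 2/3 of 6 = 4, so 4 affirmative votes are needed; 4 voted in favor. Satisfied.

Invalid — notice requirement not satisfied.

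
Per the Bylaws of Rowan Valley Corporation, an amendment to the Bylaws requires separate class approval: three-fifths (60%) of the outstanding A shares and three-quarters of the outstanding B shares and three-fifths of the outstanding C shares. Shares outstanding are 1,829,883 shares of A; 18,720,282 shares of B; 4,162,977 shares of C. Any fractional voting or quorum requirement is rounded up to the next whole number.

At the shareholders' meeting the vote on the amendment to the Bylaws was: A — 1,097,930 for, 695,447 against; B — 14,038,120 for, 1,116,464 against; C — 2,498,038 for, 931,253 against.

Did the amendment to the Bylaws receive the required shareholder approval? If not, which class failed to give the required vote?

Not approved — the B shares did not give the required vote.

A: 3/5 of 1829883 = 1097929.80, rounded up to 1097930; 1,097,930 required, 1,097,930 in favor — approved.
B: 3/4 of 18720282 = 14040211.50, rounded up to 14040212; 14,040,212 required, 14,038,120 in favor — not approved.
C: 3/5 of 4162977 = 2497786.20, rounded up to 2497787; 2,497,787 required, 2,498,038 in favor — approved.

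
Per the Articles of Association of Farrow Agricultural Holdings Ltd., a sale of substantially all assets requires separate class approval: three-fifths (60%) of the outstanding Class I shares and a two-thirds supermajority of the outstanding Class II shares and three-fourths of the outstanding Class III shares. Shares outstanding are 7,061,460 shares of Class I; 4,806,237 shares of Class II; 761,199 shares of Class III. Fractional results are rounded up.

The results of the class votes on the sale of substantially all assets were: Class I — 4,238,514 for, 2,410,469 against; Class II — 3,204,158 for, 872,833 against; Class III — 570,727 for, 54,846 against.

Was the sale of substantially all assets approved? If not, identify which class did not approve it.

Class I: 3/5 of 7061460 = 4236876; 4,236,876 required, 4,238,514 in favor — approved.
Class II: 2/3 of 4806237 = 3204158; 3,204,158 required, 3,204,158 in favor — approved.
Class III: 3/4 of 761199 = 570899.25, rounded up to 570900; 570,900 required, 570,727 in favor — not approved.

Not approved — the Class III shares did not give the required vote.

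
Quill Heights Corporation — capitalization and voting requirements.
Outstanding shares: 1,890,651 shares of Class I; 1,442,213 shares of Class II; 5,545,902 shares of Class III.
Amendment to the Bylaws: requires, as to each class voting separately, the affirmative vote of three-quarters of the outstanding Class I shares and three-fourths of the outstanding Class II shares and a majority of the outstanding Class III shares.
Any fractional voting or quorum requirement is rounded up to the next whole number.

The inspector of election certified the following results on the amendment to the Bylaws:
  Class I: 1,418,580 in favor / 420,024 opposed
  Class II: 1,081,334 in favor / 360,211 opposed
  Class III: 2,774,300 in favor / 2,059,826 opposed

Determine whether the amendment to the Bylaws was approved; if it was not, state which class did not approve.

Not approved — the Class II shares did not give the required vote.

Class I: 3/4 of 1890651 = 1417988.25, rounded up to 1417989; 1,417,989 required, 1,418,580 in favor — approved.
Class II: 3/4 of 1442213 = 1081659.75, rounded up to 1081660; 1,081,660 required, 1,081,334 in favor — not approved.
Class III: a majority of 5545902 is 2772952; 2,772,952 required, 2,774,300 in favor — approved.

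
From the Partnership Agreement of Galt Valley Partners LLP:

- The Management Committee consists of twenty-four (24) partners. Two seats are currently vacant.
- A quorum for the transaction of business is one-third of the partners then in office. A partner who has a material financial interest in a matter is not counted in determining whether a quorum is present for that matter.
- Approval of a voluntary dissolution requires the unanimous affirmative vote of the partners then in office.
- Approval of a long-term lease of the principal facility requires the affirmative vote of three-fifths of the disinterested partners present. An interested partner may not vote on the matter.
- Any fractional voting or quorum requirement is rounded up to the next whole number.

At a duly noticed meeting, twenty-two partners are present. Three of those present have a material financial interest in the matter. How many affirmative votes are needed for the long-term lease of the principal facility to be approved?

The long-term lease of the principal facility requires three-fifths of the disinterested partners present (22 − 3 = 19).
3/5 of 19 = 11.40, rounded up to 12.

12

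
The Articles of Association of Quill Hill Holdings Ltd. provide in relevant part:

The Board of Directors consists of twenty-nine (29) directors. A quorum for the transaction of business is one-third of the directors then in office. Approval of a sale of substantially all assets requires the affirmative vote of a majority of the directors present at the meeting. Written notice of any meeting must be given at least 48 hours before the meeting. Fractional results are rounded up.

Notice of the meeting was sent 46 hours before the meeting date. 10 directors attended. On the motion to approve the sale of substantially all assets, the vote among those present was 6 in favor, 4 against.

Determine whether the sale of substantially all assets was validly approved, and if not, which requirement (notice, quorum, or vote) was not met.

Notice: 46 hours given; 48 required (46 < 48). Not satisfied.
Quorum: 10 present; quorum is 10. Satisfied.
Vote: the sale of substantially all assets requires a majority of the directors present (10). A majority of 10 is 6, so 6 affirmative votes are needed; 6 voted in favor. Satisfied.

Invalid — notice requirement not satisfied.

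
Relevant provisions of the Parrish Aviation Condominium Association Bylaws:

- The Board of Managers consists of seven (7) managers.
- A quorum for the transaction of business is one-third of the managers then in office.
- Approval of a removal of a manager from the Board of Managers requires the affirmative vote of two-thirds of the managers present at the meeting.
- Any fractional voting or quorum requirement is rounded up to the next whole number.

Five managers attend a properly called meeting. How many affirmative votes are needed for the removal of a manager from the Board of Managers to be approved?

4

The removal of a manager from the Board of Managers requires two-thirds of the managers present (5).
2/3 of 5 = 3.33, rounded up to 4.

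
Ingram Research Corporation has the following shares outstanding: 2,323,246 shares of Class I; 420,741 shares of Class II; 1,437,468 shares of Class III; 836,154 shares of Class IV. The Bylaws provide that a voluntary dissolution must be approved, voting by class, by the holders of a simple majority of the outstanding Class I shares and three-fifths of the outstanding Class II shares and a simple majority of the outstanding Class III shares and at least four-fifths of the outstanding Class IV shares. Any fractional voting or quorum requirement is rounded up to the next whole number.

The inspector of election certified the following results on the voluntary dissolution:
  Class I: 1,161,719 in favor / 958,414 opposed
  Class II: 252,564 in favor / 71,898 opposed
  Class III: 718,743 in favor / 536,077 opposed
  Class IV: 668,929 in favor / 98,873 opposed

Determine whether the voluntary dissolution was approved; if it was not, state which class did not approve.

Class I: a majority of 2323246 is 1161624; 1,161,624 required, 1,161,719 in favor — approved.
Class II: 3/5 of 420741 = 252444.60, rounded up to 252445; 252,445 required, 252,564 in favor — approved.
Class III: a majority of 1437468 is 718735; 718,735 required, 718,743 in favor — approved.
Class IV: 4/5 of 836154 = 668923.20, rounded up to 668924; 668,924 required, 668,929 in favor — approved.

Approved — every class gave the required vote.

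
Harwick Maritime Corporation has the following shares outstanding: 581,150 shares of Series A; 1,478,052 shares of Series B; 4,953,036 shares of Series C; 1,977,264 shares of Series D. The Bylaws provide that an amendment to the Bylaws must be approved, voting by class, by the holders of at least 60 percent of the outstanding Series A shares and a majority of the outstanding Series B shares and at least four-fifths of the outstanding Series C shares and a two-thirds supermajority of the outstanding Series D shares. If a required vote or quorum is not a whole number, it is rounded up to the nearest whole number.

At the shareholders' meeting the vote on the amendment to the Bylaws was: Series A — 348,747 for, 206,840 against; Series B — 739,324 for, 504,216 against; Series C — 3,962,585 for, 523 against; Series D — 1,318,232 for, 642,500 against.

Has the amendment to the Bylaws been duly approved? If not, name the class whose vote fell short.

Series A: 3/5 of 581150 = 348690; 348,690 required, 348,747 in favor — approved.
Series B: a majority of 1478052 is 739027; 739,027 required, 739,324 in favor — approved.
Series C: 4/5 of 4953036 = 3962428.80, rounded up to 3962429; 3,962,429 required, 3,962,585 in favor — approved.
Series D: 2/3 of 1977264 = 1318176; 1,318,176 required, 1,318,232 in favor — approved.

Approved — every class gave the required vote.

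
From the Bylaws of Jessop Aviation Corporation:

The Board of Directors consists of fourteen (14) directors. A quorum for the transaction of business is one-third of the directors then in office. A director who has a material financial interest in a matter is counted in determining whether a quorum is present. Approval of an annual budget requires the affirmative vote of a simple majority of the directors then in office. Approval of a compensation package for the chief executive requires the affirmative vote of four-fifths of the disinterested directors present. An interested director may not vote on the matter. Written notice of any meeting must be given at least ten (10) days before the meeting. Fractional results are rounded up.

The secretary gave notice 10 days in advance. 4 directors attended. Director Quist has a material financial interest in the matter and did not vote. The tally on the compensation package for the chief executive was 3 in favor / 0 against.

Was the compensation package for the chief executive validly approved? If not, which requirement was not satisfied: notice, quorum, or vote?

Invalid — quorum requirement not satisfied.

Notice: 10 days given; 10 required (10 ≥ 10). Satisfied.
Quorum: 4 present (interested directors count toward quorum); quorum is 5. Not satisfied.
Vote: the compensation package for the chief executive requires four-fifths of the disinterested directors present (4 − 1 = 3). 4/5 of 3 = 2.40, rounded up to 3, so 3 affirmative votes are needed; 3 voted in favor. Satisfied. (Moot — without a quorum no business can be validly transacted.)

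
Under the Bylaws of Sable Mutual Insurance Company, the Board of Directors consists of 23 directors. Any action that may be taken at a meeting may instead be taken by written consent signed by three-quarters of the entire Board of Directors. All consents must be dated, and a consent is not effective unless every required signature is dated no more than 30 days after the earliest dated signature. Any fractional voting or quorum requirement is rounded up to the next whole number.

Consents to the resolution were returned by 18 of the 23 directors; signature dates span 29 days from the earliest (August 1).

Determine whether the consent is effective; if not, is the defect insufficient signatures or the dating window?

Effective — both the signature and dating-window requirements are satisfied.

Signatures required: three-quarters of 23 — 3/4 of 23 = 17.25, rounded up to 18, so 18 needed; 18 signed. Sufficient.
Dating window: the latest signature is 29 days after the earliest; the limit is 30 days. Within the window.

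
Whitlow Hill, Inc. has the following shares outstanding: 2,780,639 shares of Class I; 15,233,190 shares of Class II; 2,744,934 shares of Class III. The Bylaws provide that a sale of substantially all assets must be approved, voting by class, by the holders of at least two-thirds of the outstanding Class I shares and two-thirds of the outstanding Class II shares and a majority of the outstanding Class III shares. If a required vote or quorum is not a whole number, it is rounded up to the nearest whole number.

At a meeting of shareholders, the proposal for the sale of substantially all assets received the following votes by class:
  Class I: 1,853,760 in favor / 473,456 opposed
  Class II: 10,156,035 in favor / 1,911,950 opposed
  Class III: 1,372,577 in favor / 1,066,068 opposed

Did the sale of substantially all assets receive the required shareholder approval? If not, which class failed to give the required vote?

Approved — every class gave the required vote.

Class I: 2/3 of 2780639 = 1853759.33, rounded up to 1853760; 1,853,760 required, 1,853,760 in favor — approved.
Class II: 2/3 of 15233190 = 10155460; 10,155,460 required, 10,156,035 in favor — approved.
Class III: a majority of 2744934 is 1372468; 1,372,468 required, 1,372,577 in favor — approved.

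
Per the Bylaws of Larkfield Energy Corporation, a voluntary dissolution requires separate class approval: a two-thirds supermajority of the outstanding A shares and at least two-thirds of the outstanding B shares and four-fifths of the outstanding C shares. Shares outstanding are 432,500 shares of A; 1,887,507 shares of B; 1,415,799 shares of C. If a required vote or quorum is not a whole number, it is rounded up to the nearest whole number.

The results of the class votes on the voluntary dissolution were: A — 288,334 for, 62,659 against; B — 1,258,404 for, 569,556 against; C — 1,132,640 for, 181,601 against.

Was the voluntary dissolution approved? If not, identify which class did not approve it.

A: 2/3 of 432500 = 288333.33, rounded up to 288334; 288,334 required, 288,334 in favor — approved.
B: 2/3 of 1887507 = 1258338; 1,258,338 required, 1,258,404 in favor — approved.
C: 4/5 of 1415799 = 1132639.20, rounded up to 1132640; 1,132,640 required, 1,132,640 in favor — approved.

Approved — every class gave the required vote.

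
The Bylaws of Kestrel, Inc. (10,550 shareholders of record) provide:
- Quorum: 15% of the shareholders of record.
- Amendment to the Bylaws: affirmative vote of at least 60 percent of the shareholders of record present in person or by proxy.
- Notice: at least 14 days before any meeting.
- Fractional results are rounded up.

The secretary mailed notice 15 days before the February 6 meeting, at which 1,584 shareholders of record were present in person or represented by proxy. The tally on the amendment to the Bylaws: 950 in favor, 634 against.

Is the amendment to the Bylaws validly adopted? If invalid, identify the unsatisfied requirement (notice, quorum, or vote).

Notice: 15 days given; 14 required. Satisfied.
Quorum: 15% of 10,550 = 1,582.50, rounded up to 1,583; 1,584 present. Satisfied.
Vote: requires three-fifths of those present (1,584); 3/5 of 1584 = 950.40, rounded up to 951, so 951 needed; 950 in favor. Not satisfied.

Invalid — vote requirement not satisfied.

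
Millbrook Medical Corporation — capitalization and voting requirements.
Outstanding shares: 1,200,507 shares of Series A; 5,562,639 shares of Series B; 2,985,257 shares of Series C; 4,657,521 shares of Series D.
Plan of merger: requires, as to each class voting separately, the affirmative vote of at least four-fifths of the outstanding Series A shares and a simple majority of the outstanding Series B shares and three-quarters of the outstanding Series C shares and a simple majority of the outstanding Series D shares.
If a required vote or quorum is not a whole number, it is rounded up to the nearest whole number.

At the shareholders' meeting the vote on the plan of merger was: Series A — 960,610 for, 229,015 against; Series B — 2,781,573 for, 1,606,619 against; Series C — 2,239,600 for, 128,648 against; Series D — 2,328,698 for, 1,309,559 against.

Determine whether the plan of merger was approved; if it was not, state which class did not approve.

Series A: 4/5 of 1200507 = 960405.60, rounded up to 960406; 960,406 required, 960,610 in favor — approved.
Series B: a majority of 5562639 is 2781320; 2,781,320 required, 2,781,573 in favor — approved.
Series C: 3/4 of 2985257 = 2238942.75, rounded up to 2238943; 2,238,943 required, 2,239,600 in favor — approved.
Series D: a majority of 4657521 is 2328761; 2,328,761 required, 2,328,698 in favor — not approved.

Not approved — the Series D shares did not give the required vote.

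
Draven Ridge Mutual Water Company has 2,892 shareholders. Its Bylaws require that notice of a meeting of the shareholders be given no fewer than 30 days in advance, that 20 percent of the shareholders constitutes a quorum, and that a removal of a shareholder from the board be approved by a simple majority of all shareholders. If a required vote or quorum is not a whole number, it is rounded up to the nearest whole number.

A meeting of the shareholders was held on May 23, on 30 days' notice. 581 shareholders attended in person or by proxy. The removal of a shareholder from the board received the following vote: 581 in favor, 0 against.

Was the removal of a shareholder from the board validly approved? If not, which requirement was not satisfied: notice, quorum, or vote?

Notice: 30 days given; 30 required. Satisfied.
Quorum: 20% of 2,892 = 578.40, rounded up to 579; 581 present. Satisfied.
Vote: requires a majority of all shareholders (2,892); a majority of 2892 is 1447, so 1,447 needed; 581 in favor. Not satisfied.

Invalid — vote requirement not satisfied.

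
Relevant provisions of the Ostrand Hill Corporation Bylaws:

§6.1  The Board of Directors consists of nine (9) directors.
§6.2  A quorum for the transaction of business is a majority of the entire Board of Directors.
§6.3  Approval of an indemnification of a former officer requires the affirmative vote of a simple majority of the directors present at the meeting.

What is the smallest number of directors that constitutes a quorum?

A majority of 9 is 5.

5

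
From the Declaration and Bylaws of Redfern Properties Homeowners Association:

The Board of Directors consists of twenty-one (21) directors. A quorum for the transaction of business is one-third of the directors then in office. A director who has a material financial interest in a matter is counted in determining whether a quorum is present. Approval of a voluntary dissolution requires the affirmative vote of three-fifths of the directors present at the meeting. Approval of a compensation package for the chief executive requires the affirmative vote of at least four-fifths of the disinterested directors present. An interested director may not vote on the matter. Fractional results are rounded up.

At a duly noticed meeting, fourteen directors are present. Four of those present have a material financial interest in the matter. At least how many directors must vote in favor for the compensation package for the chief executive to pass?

The compensation package for the chief executive requires four-fifths of the disinterested directors present (14 − 4 = 10).
4/5 of 10 = 8.

8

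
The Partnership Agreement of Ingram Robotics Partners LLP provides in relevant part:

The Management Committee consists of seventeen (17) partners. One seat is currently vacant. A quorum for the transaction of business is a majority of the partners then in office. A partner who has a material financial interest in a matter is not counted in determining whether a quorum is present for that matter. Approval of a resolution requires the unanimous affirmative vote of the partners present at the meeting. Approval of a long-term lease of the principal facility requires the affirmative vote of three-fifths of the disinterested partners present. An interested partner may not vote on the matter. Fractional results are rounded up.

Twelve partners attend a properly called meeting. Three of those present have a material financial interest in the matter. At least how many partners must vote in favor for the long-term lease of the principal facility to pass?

The long-term lease of the principal facility requires three-fifths of the disinterested partners present (12 − 3 = 9).
3/5 of 9 = 5.40, rounded up to 6.

6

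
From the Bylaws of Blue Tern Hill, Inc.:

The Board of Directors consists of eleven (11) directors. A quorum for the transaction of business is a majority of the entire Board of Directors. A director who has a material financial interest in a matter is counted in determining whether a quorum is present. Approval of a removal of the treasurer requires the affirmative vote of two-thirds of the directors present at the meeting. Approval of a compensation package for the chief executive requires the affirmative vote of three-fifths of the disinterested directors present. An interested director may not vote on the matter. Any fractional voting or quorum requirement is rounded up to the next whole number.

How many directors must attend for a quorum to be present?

6

A majority of 11 is 6.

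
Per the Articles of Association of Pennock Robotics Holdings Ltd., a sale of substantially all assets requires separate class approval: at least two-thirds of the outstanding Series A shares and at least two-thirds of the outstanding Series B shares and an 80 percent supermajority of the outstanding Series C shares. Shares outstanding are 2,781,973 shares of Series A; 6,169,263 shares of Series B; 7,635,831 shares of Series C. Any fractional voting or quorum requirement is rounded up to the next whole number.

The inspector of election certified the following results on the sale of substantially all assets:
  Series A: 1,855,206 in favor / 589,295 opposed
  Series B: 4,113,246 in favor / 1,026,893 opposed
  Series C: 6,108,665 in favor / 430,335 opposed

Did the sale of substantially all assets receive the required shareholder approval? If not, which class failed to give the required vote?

Approved — every class gave the required vote.

Series A: 2/3 of 2781973 = 1854648.67, rounded up to 1854649; 1,854,649 required, 1,855,206 in favor — approved.
Series B: 2/3 of 6169263 = 4112842; 4,112,842 required, 4,113,246 in favor — approved.
Series C: 4/5 of 7635831 = 6108664.80, rounded up to 6108665; 6,108,665 required, 6,108,665 in favor — approved.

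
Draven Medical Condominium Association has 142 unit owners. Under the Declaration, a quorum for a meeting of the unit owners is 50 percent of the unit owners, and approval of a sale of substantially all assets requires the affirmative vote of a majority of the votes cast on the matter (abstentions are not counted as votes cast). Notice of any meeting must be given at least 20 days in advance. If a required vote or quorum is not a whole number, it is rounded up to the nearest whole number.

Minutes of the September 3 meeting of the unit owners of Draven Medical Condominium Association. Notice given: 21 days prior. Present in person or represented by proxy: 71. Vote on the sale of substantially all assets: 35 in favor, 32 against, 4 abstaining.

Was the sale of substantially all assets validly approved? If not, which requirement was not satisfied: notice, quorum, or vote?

Notice: 21 days given; 20 required. Satisfied.
Quorum: 50% of 142 = 71; 71 present. Satisfied.
Vote: requires a majority of the votes cast (71 − 4 abstaining = 67); a majority of 67 is 34, so 34 needed; 35 in favor. Satisfied.

Valid — all requirements satisfied.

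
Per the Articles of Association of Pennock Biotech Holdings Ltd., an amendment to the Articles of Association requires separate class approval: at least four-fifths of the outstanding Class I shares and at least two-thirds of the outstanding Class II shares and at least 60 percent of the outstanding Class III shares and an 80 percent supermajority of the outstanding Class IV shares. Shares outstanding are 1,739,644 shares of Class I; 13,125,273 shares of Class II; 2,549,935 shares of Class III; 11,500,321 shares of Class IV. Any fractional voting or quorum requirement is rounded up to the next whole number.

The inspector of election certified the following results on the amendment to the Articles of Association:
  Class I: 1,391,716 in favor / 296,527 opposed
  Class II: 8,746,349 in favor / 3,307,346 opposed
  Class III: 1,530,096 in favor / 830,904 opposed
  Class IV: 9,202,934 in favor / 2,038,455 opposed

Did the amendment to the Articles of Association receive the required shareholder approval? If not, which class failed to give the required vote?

Not approved — the Class II shares did not give the required vote.

Class I: 4/5 of 1739644 = 1391715.20, rounded up to 1391716; 1,391,716 required, 1,391,716 in favor — approved.
Class II: 2/3 of 13125273 = 8750182; 8,750,182 required, 8,746,349 in favor — not approved.
Class III: 3/5 of 2549935 = 1529961; 1,529,961 required, 1,530,096 in favor — approved.
Class IV: 4/5 of 11500321 = 9200256.80, rounded up to 9200257; 9,200,257 required, 9,202,934 in favor — approved.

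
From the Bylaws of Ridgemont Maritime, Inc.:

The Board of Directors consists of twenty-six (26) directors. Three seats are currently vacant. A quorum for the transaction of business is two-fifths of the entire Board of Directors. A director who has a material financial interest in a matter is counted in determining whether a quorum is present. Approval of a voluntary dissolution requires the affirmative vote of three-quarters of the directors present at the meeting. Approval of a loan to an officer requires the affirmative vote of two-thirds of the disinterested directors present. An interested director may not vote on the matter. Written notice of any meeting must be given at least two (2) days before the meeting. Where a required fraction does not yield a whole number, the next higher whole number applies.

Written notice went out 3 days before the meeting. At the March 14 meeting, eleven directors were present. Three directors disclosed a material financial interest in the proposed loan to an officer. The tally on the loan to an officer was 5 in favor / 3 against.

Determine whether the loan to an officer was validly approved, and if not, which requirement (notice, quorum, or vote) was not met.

Invalid — vote requirement not satisfied.

Notice: 3 days given; 2 required (3 ≥ 2). Satisfied.
Quorum: 11 present (interested directors count toward quorum); quorum is 11. Satisfied.
Vote: the loan to an officer requires two-thirds of the disinterested directors present (11 − 3 = 8). 2/3 of 8 = 5.33, rounded up to 6, so 6 affirmative votes are needed; 5 voted in favor. Not satisfied.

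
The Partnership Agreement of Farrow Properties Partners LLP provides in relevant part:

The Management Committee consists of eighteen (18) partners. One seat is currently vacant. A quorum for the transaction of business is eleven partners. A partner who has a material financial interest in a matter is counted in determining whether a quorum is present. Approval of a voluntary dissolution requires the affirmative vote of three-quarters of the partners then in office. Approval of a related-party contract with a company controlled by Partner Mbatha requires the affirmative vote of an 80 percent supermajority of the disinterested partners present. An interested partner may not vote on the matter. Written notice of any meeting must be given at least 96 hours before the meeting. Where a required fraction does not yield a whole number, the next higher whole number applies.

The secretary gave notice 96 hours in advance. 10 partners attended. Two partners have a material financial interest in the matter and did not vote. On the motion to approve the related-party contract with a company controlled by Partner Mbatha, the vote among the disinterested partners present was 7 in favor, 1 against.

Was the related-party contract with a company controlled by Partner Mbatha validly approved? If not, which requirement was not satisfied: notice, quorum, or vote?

Invalid — quorum requirement not satisfied.

Notice: 96 hours given; 96 required (96 ≥ 96). Satisfied.
Quorum: 10 present (interested partners count toward quorum); quorum is 11. Not satisfied.
Vote: the related-party contract with a company controlled by Partner Mbatha requires four-fifths of the disinterested partners present (10 − 2 = 8). 4/5 of 8 = 6.40, rounded up to 7, so 7 affirmative votes are needed; 7 voted in favor. Satisfied. (Moot — without a quorum no business can be validly transacted.)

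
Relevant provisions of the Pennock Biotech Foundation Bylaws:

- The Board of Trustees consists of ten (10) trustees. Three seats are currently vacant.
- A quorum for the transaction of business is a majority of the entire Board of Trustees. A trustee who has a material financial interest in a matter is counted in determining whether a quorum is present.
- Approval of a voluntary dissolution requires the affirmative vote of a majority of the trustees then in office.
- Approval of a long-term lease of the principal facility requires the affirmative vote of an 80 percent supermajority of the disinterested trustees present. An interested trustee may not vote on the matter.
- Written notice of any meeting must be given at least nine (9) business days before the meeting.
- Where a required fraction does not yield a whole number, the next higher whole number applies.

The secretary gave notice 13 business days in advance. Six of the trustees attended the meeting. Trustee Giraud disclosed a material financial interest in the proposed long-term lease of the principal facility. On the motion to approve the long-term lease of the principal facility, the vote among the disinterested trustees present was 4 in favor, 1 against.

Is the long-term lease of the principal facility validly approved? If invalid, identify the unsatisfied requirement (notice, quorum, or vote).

Valid — all requirements satisfied.

Notice: 13 business days given; 9 required (13 ≥ 9). Satisfied.
Quorum: 6 present (interested trustees count toward quorum); quorum is 6. Satisfied.
Vote: the long-term lease of the principal facility requires four-fifths of the disinterested trustees present (6 − 1 = 5). 4/5 of 5 = 4, so 4 affirmative votes are needed; 4 voted in favor. Satisfied.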